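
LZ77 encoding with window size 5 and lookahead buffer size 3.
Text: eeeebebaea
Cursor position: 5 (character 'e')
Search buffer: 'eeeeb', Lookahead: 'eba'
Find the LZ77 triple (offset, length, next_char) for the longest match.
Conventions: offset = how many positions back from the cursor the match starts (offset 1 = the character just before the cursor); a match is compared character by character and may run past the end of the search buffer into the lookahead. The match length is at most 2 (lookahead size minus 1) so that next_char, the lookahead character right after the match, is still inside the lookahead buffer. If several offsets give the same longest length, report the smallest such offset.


Try each offset into the search buffer:
  offset=1 (pos 4, char 'b'): match length 0
  offset=2 (pos 3, char 'e'): match length 2
  offset=3 (pos 2, char 'e'): match length 1
  offset=4 (pos 1, char 'e'): match length 1
  offset=5 (pos 0, char 'e'): match length 1
Longest match has length 2 at offset 2.
next_char = character at position 5 + 2 = 7 -> 'a'

Best match: offset=2, length=2 (matching 'eb' starting at position 3)
LZ77 triple: (2, 2, 'a')


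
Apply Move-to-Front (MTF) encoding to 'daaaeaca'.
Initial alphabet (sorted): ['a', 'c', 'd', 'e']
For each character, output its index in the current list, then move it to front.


MTF encoding:
'd': index 2 in ['a', 'c', 'd', 'e'] -> ['d', 'a', 'c', 'e']
'a': index 1 in ['d', 'a', 'c', 'e'] -> ['a', 'd', 'c', 'e']
'a': index 0 in ['a', 'd', 'c', 'e'] -> ['a', 'd', 'c', 'e']
'a': index 0 in ['a', 'd', 'c', 'e'] -> ['a', 'd', 'c', 'e']
'e': index 3 in ['a', 'd', 'c', 'e'] -> ['e', 'a', 'd', 'c']
'a': index 1 in ['e', 'a', 'd', 'c'] -> ['a', 'e', 'd', 'c']
'c': index 3 in ['a', 'e', 'd', 'c'] -> ['c', 'a', 'e', 'd']
'a': index 1 in ['c', 'a', 'e', 'd'] -> ['a', 'c', 'e', 'd']


Output: [2, 1, 0, 0, 3, 1, 3, 1]


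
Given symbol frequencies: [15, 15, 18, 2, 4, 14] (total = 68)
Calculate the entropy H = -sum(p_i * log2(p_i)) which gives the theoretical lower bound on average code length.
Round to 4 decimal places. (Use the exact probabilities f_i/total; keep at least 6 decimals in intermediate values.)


Per-symbol terms -p_i * log2(p_i) with p_i = f_i/68:
  p = 15/68 = 0.220588: log2(p) = -2.180572, -p*log2(p) = 0.481009
  p = 15/68 = 0.220588: log2(p) = -2.180572, -p*log2(p) = 0.481009
  p = 18/68 = 0.264706: log2(p) = -1.917538, -p*log2(p) = 0.507584
  p = 2/68 = 0.029412: log2(p) = -5.087463, -p*log2(p) = 0.149631
  p = 4/68 = 0.058824: log2(p) = -4.087463, -p*log2(p) = 0.240439
  p = 14/68 = 0.205882: log2(p) = -2.280108, -p*log2(p) = 0.469434
H = 0.481009 + 0.481009 + 0.507584 + 0.149631 + 0.240439 + 0.469434 = 2.329106

H = 2.3291 bits/symbol


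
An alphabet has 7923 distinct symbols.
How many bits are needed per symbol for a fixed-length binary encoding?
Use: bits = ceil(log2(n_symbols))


log2(7923) = 12.9518
Bracket: 2^12 = 4096 < 7923 <= 2^13 = 8192
So ceil(log2(7923)) = 13

bits = ceil(log2(7923)) = ceil(12.9518) = 13 bits


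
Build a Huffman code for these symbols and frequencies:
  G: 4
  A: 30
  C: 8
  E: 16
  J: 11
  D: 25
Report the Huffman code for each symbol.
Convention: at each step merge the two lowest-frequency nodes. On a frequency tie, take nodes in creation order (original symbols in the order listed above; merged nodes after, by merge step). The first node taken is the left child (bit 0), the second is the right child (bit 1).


Huffman tree construction:
Step 1: Merge G(4) + C(8) = 12
Step 2: Merge J(11) + (G+C)(12) = 23
Step 3: Merge E(16) + (J+(G+C))(23) = 39
Step 4: Merge D(25) + A(30) = 55
Step 5: Merge (E+(J+(G+C)))(39) + (D+A)(55) = 94
Read each symbol's code off the tree from the root (left child = 0, right child = 1).

Codes:
  G: 0110 (length 4)
  A: 11 (length 2)
  C: 0111 (length 4)
  E: 00 (length 2)
  J: 010 (length 3)
  D: 10 (length 2)
Average code length: 223/94 = 2.3723 bits/symbol


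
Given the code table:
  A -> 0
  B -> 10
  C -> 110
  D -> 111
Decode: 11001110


Decoding:
110 -> C
0 -> A
111 -> D
0 -> A


Result: CADA


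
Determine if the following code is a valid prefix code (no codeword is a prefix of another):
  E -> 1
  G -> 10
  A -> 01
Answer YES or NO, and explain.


Checking each pair (does one codeword prefix another?):
  E='1' vs G='10': prefix -- VIOLATION

NO -- this is NOT a valid prefix code. E (1) is a prefix of G (10).


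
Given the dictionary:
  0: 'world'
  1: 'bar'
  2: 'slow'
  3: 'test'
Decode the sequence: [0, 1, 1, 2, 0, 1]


Look up each index in the dictionary:
  0 -> 'world'
  1 -> 'bar'
  1 -> 'bar'
  2 -> 'slow'
  0 -> 'world'
  1 -> 'bar'

Decoded: "world bar bar slow world bar"


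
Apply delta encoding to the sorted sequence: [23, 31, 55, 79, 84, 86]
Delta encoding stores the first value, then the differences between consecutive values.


First value: 23
Deltas:
  31 - 23 = 8
  55 - 31 = 24
  79 - 55 = 24
  84 - 79 = 5
  86 - 84 = 2


Delta encoded: [23, 8, 24, 24, 5, 2]


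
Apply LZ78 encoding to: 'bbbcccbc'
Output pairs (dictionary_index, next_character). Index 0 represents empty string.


LZ78 encoding steps:
Dictionary: {0: ''}
Step 1: w='' (idx 0), next='b' -> output (0, 'b'), add 'b' as idx 1
Step 2: w='b' (idx 1), next='b' -> output (1, 'b'), add 'bb' as idx 2
Step 3: w='' (idx 0), next='c' -> output (0, 'c'), add 'c' as idx 3
Step 4: w='c' (idx 3), next='c' -> output (3, 'c'), add 'cc' as idx 4
Step 5: w='b' (idx 1), next='c' -> output (1, 'c'), add 'bc' as idx 5


Encoded: [(0, 'b'), (1, 'b'), (0, 'c'), (3, 'c'), (1, 'c')]


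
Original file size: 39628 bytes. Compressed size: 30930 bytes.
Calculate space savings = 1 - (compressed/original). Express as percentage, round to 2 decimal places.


ratio = compressed/original = 30930/39628 = 0.780509
savings = 1 - ratio = 1 - 0.780509 = 0.219491
as a percentage: 0.219491 * 100 = 21.95%

Space savings = 1 - 30930/39628 = 21.95%


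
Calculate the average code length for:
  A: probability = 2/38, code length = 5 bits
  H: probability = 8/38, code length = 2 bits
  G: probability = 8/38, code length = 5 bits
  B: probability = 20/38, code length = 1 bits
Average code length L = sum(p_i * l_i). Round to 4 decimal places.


Weighted contributions p_i * l_i:
  A: (2/38) * 5 = 10/38
  H: (8/38) * 2 = 16/38
  G: (8/38) * 5 = 40/38
  B: (20/38) * 1 = 20/38
Sum = (10 + 16 + 40 + 20)/38 = 86/38

L = 86/38 = 2.2632 bits/symbol


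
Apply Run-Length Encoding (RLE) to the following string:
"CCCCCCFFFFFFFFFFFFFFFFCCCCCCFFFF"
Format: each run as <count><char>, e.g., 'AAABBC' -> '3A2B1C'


Scanning runs left to right:
  i=0: run of 'C' x 6 -> '6C'
  i=6: run of 'F' x 16 -> '16F'
  i=22: run of 'C' x 6 -> '6C'
  i=28: run of 'F' x 4 -> '4F'

RLE = 6C16F6C4F


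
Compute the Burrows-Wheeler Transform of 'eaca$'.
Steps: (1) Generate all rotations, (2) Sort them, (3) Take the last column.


Rotations (sorted):
  0: $eaca -> last char: a
  1: a$eac -> last char: c
  2: aca$e -> last char: e
  3: ca$ea -> last char: a
  4: eaca$ -> last char: $


BWT = acea$


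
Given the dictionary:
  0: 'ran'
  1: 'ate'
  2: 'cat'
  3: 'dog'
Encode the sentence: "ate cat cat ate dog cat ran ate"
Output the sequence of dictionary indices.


Look up each word in the dictionary:
  'ate' -> 1
  'cat' -> 2
  'cat' -> 2
  'ate' -> 1
  'dog' -> 3
  'cat' -> 2
  'ran' -> 0
  'ate' -> 1

Encoded: [1, 2, 2, 1, 3, 2, 0, 1]


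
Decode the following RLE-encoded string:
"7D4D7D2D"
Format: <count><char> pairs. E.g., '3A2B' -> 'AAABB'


Expanding each <count><char> pair:
  7D -> 'DDDDDDD'
  4D -> 'DDDD'
  7D -> 'DDDDDDD'
  2D -> 'DD'

Decoded = DDDDDDDDDDDDDDDDDDDD


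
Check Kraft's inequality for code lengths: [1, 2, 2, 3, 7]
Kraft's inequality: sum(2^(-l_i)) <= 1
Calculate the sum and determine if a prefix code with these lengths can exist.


Sum = 2^(-1) + 2^(-2) + 2^(-2) + 2^(-3) + 2^(-7)
    = 0.5 + 0.25 + 0.25 + 0.125 + 0.0078125
    = 145/128 = 1.1328125
Since 1.1328125 > 1, Kraft's inequality is NOT satisfied.
A prefix code with these lengths CANNOT exist.

Kraft sum = 1.1328125. Not satisfied.


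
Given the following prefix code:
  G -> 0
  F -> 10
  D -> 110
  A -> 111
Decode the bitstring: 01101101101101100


Decoding step by step:
Bits 0 -> G
Bits 110 -> D
Bits 110 -> D
Bits 110 -> D
Bits 110 -> D
Bits 110 -> D
Bits 0 -> G


Decoded message: GDDDDDG


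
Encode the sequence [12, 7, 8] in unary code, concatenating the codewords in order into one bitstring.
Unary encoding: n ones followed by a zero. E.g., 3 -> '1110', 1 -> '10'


Encode each number as n ones followed by a terminating 0:
  12 -> 1111111111110 (13 bits)
  7 -> 11111110 (8 bits)
  8 -> 111111110 (9 bits)
Total length = 13 + 8 + 9 = 30 bits.

Unary([12, 7, 8]) = 111111111111011111110111111110 (30 bits)


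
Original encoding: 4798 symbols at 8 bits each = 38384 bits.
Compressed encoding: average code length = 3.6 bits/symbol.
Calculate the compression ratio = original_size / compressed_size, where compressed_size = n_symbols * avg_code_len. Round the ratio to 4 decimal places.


original_size = n_symbols * orig_bits = 4798 * 8 = 38384 bits
compressed_size = n_symbols * avg_code_len = 4798 * 3.6 = 17272.8 bits
ratio = original_size / compressed_size = 38384 / 17272.8 = 2.2222

Compression ratio = 2.2222


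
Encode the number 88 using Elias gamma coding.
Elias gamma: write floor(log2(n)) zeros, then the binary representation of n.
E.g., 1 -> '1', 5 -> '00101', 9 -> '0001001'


num_bits = floor(log2(88)) + 1 = 7
leading_zeros = num_bits - 1 = 6
binary(88) = 1011000

Elias gamma(88) = '000000' + '1011000' = 0000001011000 (13 bits)


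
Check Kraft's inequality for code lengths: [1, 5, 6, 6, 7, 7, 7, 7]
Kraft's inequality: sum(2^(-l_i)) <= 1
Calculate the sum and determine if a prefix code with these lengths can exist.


Sum = 2^(-1) + 2^(-5) + 2^(-6) + 2^(-6) + 2^(-7) + 2^(-7) + 2^(-7) + 2^(-7)
    = 0.5 + 0.03125 + 0.015625 + 0.015625 + 0.0078125 + 0.0078125 + 0.0078125 + 0.0078125
    = 76/128 = 0.59375
Since 0.59375 <= 1, Kraft's inequality IS satisfied.
A prefix code with these lengths CAN exist.

Kraft sum = 0.59375. Satisfied.


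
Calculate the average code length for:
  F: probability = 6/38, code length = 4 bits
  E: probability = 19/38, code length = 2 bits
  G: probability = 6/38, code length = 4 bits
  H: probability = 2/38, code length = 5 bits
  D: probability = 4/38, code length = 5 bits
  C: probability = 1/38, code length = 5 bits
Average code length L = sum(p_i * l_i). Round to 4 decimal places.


Weighted contributions p_i * l_i:
  F: (6/38) * 4 = 24/38
  E: (19/38) * 2 = 38/38
  G: (6/38) * 4 = 24/38
  H: (2/38) * 5 = 10/38
  D: (4/38) * 5 = 20/38
  C: (1/38) * 5 = 5/38
Sum = (24 + 38 + 24 + 10 + 20 + 5)/38 = 121/38

L = 121/38 = 3.1842 bits/symbol


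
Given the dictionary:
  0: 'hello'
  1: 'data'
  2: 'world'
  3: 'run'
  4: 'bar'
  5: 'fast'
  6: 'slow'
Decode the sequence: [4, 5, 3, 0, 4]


Look up each index in the dictionary:
  4 -> 'bar'
  5 -> 'fast'
  3 -> 'run'
  0 -> 'hello'
  4 -> 'bar'

Decoded: "bar fast run hello bar"


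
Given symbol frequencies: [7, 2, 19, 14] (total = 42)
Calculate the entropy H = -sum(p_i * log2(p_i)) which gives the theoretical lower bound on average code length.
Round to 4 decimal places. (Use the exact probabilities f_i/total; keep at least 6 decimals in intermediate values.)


Per-symbol terms -p_i * log2(p_i) with p_i = f_i/42:
  p = 7/42 = 0.166667: log2(p) = -2.584963, -p*log2(p) = 0.430827
  p = 2/42 = 0.047619: log2(p) = -4.392317, -p*log2(p) = 0.209158
  p = 19/42 = 0.452381: log2(p) = -1.144390, -p*log2(p) = 0.517700
  p = 14/42 = 0.333333: log2(p) = -1.584963, -p*log2(p) = 0.528321
H = 0.430827 + 0.209158 + 0.517700 + 0.528321 = 1.686006

H = 1.686 bits/symbol


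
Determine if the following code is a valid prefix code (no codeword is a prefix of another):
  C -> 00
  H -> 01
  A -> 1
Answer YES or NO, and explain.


Checking each pair (does one codeword prefix another?):
  C='00' vs H='01': no prefix
  C='00' vs A='1': no prefix
  H='01' vs C='00': no prefix
  H='01' vs A='1': no prefix
  A='1' vs C='00': no prefix
  A='1' vs H='01': no prefix
No violation found over all pairs.

YES -- this is a valid prefix code. No codeword is a prefix of any other codeword.


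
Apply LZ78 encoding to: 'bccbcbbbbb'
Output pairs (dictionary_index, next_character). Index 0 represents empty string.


LZ78 encoding steps:
Dictionary: {0: ''}
Step 1: w='' (idx 0), next='b' -> output (0, 'b'), add 'b' as idx 1
Step 2: w='' (idx 0), next='c' -> output (0, 'c'), add 'c' as idx 2
Step 3: w='c' (idx 2), next='b' -> output (2, 'b'), add 'cb' as idx 3
Step 4: w='cb' (idx 3), next='b' -> output (3, 'b'), add 'cbb' as idx 4
Step 5: w='b' (idx 1), next='b' -> output (1, 'b'), add 'bb' as idx 5
Step 6: w='b' (idx 1), end of input -> output (1, '')


Encoded: [(0, 'b'), (0, 'c'), (2, 'b'), (3, 'b'), (1, 'b'), (1, '')]


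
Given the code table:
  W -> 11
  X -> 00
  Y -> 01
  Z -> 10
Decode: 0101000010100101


Decoding:
01 -> Y
01 -> Y
00 -> X
00 -> X
10 -> Z
10 -> Z
01 -> Y
01 -> Y


Result: YYXXZZYY


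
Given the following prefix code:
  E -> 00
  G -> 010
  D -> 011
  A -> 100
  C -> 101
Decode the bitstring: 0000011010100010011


Decoding step by step:
Bits 00 -> E
Bits 00 -> E
Bits 011 -> D
Bits 010 -> G
Bits 100 -> A
Bits 010 -> G
Bits 011 -> D


Decoded message: EEDGAGD


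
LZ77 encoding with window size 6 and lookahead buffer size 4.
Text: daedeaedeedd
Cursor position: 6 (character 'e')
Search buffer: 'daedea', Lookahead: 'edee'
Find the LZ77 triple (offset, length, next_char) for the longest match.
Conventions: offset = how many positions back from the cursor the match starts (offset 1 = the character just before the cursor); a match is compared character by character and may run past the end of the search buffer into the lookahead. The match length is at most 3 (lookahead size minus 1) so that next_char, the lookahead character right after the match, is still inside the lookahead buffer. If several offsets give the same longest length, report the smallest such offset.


Try each offset into the search buffer:
  offset=1 (pos 5, char 'a'): match length 0
  offset=2 (pos 4, char 'e'): match length 1
  offset=3 (pos 3, char 'd'): match length 0
  offset=4 (pos 2, char 'e'): match length 3
  offset=5 (pos 1, char 'a'): match length 0
  offset=6 (pos 0, char 'd'): match length 0
Longest match has length 3 at offset 4.
next_char = character at position 6 + 3 = 9 -> 'e'

Best match: offset=4, length=3 (matching 'ede' starting at position 2)
LZ77 triple: (4, 3, 'e')


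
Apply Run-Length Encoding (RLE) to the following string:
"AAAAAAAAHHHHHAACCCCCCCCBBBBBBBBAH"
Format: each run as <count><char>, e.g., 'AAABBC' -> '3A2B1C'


Scanning runs left to right:
  i=0: run of 'A' x 8 -> '8A'
  i=8: run of 'H' x 5 -> '5H'
  i=13: run of 'A' x 2 -> '2A'
  i=15: run of 'C' x 8 -> '8C'
  i=23: run of 'B' x 8 -> '8B'
  i=31: run of 'A' x 1 -> '1A'
  i=32: run of 'H' x 1 -> '1H'

RLE = 8A5H2A8C8B1A1H


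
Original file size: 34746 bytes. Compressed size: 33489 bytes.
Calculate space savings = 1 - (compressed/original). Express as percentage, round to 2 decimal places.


ratio = compressed/original = 33489/34746 = 0.963823
savings = 1 - ratio = 1 - 0.963823 = 0.036177
as a percentage: 0.036177 * 100 = 3.62%

Space savings = 1 - 33489/34746 = 3.62%


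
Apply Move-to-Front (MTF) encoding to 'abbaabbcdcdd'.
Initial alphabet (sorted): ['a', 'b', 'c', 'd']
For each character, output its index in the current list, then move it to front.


MTF encoding:
'a': index 0 in ['a', 'b', 'c', 'd'] -> ['a', 'b', 'c', 'd']
'b': index 1 in ['a', 'b', 'c', 'd'] -> ['b', 'a', 'c', 'd']
'b': index 0 in ['b', 'a', 'c', 'd'] -> ['b', 'a', 'c', 'd']
'a': index 1 in ['b', 'a', 'c', 'd'] -> ['a', 'b', 'c', 'd']
'a': index 0 in ['a', 'b', 'c', 'd'] -> ['a', 'b', 'c', 'd']
'b': index 1 in ['a', 'b', 'c', 'd'] -> ['b', 'a', 'c', 'd']
'b': index 0 in ['b', 'a', 'c', 'd'] -> ['b', 'a', 'c', 'd']
'c': index 2 in ['b', 'a', 'c', 'd'] -> ['c', 'b', 'a', 'd']
'd': index 3 in ['c', 'b', 'a', 'd'] -> ['d', 'c', 'b', 'a']
'c': index 1 in ['d', 'c', 'b', 'a'] -> ['c', 'd', 'b', 'a']
'd': index 1 in ['c', 'd', 'b', 'a'] -> ['d', 'c', 'b', 'a']
'd': index 0 in ['d', 'c', 'b', 'a'] -> ['d', 'c', 'b', 'a']


Output: [0, 1, 0, 1, 0, 1, 0, 2, 3, 1, 1, 0]


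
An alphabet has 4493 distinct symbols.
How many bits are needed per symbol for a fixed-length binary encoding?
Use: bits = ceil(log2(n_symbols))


log2(4493) = 12.1335
Bracket: 2^12 = 4096 < 4493 <= 2^13 = 8192
So ceil(log2(4493)) = 13

bits = ceil(log2(4493)) = ceil(12.1335) = 13 bits


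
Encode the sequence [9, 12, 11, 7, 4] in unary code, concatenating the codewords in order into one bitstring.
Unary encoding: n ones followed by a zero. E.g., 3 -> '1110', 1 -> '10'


Encode each number as n ones followed by a terminating 0:
  9 -> 1111111110 (10 bits)
  12 -> 1111111111110 (13 bits)
  11 -> 111111111110 (12 bits)
  7 -> 11111110 (8 bits)
  4 -> 11110 (5 bits)
Total length = 10 + 13 + 12 + 8 + 5 = 48 bits.

Unary([9, 12, 11, 7, 4]) = 111111111011111111111101111111111101111111011110 (48 bits)


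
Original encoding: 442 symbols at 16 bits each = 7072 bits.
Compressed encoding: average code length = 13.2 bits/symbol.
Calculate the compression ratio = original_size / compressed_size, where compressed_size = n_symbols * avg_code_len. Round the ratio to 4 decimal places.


original_size = n_symbols * orig_bits = 442 * 16 = 7072 bits
compressed_size = n_symbols * avg_code_len = 442 * 13.2 = 5834.4 bits
ratio = original_size / compressed_size = 7072 / 5834.4 = 1.2121

Compression ratio = 1.2121


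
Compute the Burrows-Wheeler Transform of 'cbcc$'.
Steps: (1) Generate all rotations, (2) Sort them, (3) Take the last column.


Rotations (sorted):
  0: $cbcc -> last char: c
  1: bcc$c -> last char: c
  2: c$cbc -> last char: c
  3: cbcc$ -> last char: $
  4: cc$cb -> last char: b


BWT = ccc$b


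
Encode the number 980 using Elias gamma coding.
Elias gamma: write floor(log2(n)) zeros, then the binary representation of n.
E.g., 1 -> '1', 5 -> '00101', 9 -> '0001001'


num_bits = floor(log2(980)) + 1 = 10
leading_zeros = num_bits - 1 = 9
binary(980) = 1111010100

Elias gamma(980) = '000000000' + '1111010100' = 0000000001111010100 (19 bits)


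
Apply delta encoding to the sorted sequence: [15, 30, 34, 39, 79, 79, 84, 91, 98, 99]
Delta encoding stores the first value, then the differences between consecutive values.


First value: 15
Deltas:
  30 - 15 = 15
  34 - 30 = 4
  39 - 34 = 5
  79 - 39 = 40
  79 - 79 = 0
  84 - 79 = 5
  91 - 84 = 7
  98 - 91 = 7
  99 - 98 = 1


Delta encoded: [15, 15, 4, 5, 40, 0, 5, 7, 7, 1]


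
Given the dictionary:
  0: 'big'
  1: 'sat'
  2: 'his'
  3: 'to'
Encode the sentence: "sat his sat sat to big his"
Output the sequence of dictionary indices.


Look up each word in the dictionary:
  'sat' -> 1
  'his' -> 2
  'sat' -> 1
  'sat' -> 1
  'to' -> 3
  'big' -> 0
  'his' -> 2

Encoded: [1, 2, 1, 1, 3, 0, 2]


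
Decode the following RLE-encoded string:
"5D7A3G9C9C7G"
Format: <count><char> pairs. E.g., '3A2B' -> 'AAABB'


Expanding each <count><char> pair:
  5D -> 'DDDDD'
  7A -> 'AAAAAAA'
  3G -> 'GGG'
  9C -> 'CCCCCCCCC'
  9C -> 'CCCCCCCCC'
  7G -> 'GGGGGGG'

Decoded = DDDDDAAAAAAAGGGCCCCCCCCCCCCCCCCCCGGGGGGG


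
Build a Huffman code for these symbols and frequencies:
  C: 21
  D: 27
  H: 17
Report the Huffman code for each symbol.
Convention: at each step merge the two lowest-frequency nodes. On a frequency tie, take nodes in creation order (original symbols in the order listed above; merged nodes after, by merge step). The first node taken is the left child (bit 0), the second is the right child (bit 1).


Huffman tree construction:
Step 1: Merge H(17) + C(21) = 38
Step 2: Merge D(27) + (H+C)(38) = 65
Read each symbol's code off the tree from the root (left child = 0, right child = 1).

Codes:
  C: 11 (length 2)
  D: 0 (length 1)
  H: 10 (length 2)
Average code length: 103/65 = 1.5846 bits/symbol


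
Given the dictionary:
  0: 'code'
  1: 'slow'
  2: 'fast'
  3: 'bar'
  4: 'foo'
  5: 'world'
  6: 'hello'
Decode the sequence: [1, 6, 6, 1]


Look up each index in the dictionary:
  1 -> 'slow'
  6 -> 'hello'
  6 -> 'hello'
  1 -> 'slow'

Decoded: "slow hello hello slow"


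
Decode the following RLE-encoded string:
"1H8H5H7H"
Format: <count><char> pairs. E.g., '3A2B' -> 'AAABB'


Expanding each <count><char> pair:
  1H -> 'H'
  8H -> 'HHHHHHHH'
  5H -> 'HHHHH'
  7H -> 'HHHHHHH'

Decoded = HHHHHHHHHHHHHHHHHHHHH


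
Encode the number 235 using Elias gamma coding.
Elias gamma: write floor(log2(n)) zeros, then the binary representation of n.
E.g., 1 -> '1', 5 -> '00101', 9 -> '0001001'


num_bits = floor(log2(235)) + 1 = 8
leading_zeros = num_bits - 1 = 7
binary(235) = 11101011

Elias gamma(235) = '0000000' + '11101011' = 000000011101011 (15 bits)


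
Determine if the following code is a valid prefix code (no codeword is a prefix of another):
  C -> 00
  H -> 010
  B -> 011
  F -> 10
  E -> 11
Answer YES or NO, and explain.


Checking each pair (does one codeword prefix another?):
  C='00' vs H='010': no prefix
  C='00' vs B='011': no prefix
  C='00' vs F='10': no prefix
  C='00' vs E='11': no prefix
  H='010' vs C='00': no prefix
  H='010' vs B='011': no prefix
  H='010' vs F='10': no prefix
  H='010' vs E='11': no prefix
  B='011' vs C='00': no prefix
  B='011' vs H='010': no prefix
  B='011' vs F='10': no prefix
  B='011' vs E='11': no prefix
  F='10' vs C='00': no prefix
  F='10' vs H='010': no prefix
  F='10' vs B='011': no prefix
  F='10' vs E='11': no prefix
  E='11' vs C='00': no prefix
  E='11' vs H='010': no prefix
  E='11' vs B='011': no prefix
  E='11' vs F='10': no prefix
No violation found over all pairs.

YES -- this is a valid prefix code. No codeword is a prefix of any other codeword.


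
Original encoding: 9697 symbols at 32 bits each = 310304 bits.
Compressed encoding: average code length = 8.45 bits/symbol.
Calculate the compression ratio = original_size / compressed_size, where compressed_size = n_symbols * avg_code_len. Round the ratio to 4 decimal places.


original_size = n_symbols * orig_bits = 9697 * 32 = 310304 bits
compressed_size = n_symbols * avg_code_len = 9697 * 8.45 = 81939.65 bits
ratio = original_size / compressed_size = 310304 / 81939.65 = 3.787

Compression ratio = 3.787


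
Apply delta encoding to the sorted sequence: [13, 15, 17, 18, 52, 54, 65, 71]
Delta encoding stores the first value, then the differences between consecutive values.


First value: 13
Deltas:
  15 - 13 = 2
  17 - 15 = 2
  18 - 17 = 1
  52 - 18 = 34
  54 - 52 = 2
  65 - 54 = 11
  71 - 65 = 6


Delta encoded: [13, 2, 2, 1, 34, 2, 11, 6]


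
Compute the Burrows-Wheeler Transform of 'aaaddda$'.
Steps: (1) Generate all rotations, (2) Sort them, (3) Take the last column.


Rotations (sorted):
  0: $aaaddda -> last char: a
  1: a$aaaddd -> last char: d
  2: aaaddda$ -> last char: $
  3: aaddda$a -> last char: a
  4: addda$aa -> last char: a
  5: da$aaadd -> last char: d
  6: dda$aaad -> last char: d
  7: ddda$aaa -> last char: a


BWT = ad$aadda


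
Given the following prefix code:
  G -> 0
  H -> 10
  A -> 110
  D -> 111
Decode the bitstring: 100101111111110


Decoding step by step:
Bits 10 -> H
Bits 0 -> G
Bits 10 -> H
Bits 111 -> D
Bits 111 -> D
Bits 111 -> D
Bits 0 -> G


Decoded message: HGHDDDG


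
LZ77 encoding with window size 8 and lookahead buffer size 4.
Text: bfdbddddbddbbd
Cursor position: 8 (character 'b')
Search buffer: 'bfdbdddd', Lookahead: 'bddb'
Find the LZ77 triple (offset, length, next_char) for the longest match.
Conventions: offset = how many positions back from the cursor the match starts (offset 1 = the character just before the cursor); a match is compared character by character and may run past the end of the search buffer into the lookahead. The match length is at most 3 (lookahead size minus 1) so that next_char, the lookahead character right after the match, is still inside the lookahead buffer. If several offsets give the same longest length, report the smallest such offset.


Try each offset into the search buffer:
  offset=1 (pos 7, char 'd'): match length 0
  offset=2 (pos 6, char 'd'): match length 0
  offset=3 (pos 5, char 'd'): match length 0
  offset=4 (pos 4, char 'd'): match length 0
  offset=5 (pos 3, char 'b'): match length 3
  offset=6 (pos 2, char 'd'): match length 0
  offset=7 (pos 1, char 'f'): match length 0
  offset=8 (pos 0, char 'b'): match length 1
Longest match has length 3 at offset 5.
next_char = character at position 8 + 3 = 11 -> 'b'

Best match: offset=5, length=3 (matching 'bdd' starting at position 3)
LZ77 triple: (5, 3, 'b')


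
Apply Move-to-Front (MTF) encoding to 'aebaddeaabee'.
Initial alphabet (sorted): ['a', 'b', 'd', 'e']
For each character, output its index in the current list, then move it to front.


MTF encoding:
'a': index 0 in ['a', 'b', 'd', 'e'] -> ['a', 'b', 'd', 'e']
'e': index 3 in ['a', 'b', 'd', 'e'] -> ['e', 'a', 'b', 'd']
'b': index 2 in ['e', 'a', 'b', 'd'] -> ['b', 'e', 'a', 'd']
'a': index 2 in ['b', 'e', 'a', 'd'] -> ['a', 'b', 'e', 'd']
'd': index 3 in ['a', 'b', 'e', 'd'] -> ['d', 'a', 'b', 'e']
'd': index 0 in ['d', 'a', 'b', 'e'] -> ['d', 'a', 'b', 'e']
'e': index 3 in ['d', 'a', 'b', 'e'] -> ['e', 'd', 'a', 'b']
'a': index 2 in ['e', 'd', 'a', 'b'] -> ['a', 'e', 'd', 'b']
'a': index 0 in ['a', 'e', 'd', 'b'] -> ['a', 'e', 'd', 'b']
'b': index 3 in ['a', 'e', 'd', 'b'] -> ['b', 'a', 'e', 'd']
'e': index 2 in ['b', 'a', 'e', 'd'] -> ['e', 'b', 'a', 'd']
'e': index 0 in ['e', 'b', 'a', 'd'] -> ['e', 'b', 'a', 'd']


Output: [0, 3, 2, 2, 3, 0, 3, 2, 0, 3, 2, 0]


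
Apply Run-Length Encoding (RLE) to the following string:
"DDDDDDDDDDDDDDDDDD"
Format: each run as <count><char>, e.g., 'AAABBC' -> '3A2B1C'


Scanning runs left to right:
  i=0: run of 'D' x 18 -> '18D'

RLE = 18D


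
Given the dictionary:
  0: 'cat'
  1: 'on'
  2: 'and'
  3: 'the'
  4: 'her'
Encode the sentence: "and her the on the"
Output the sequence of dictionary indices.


Look up each word in the dictionary:
  'and' -> 2
  'her' -> 4
  'the' -> 3
  'on' -> 1
  'the' -> 3

Encoded: [2, 4, 3, 1, 3]


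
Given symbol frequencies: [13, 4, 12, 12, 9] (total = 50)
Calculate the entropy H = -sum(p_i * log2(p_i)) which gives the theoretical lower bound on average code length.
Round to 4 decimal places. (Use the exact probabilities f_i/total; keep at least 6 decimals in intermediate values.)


Per-symbol terms -p_i * log2(p_i) with p_i = f_i/50:
  p = 13/50 = 0.260000: log2(p) = -1.943416, -p*log2(p) = 0.505288
  p = 4/50 = 0.080000: log2(p) = -3.643856, -p*log2(p) = 0.291508
  p = 12/50 = 0.240000: log2(p) = -2.058894, -p*log2(p) = 0.494134
  p = 12/50 = 0.240000: log2(p) = -2.058894, -p*log2(p) = 0.494134
  p = 9/50 = 0.180000: log2(p) = -2.473931, -p*log2(p) = 0.445308
H = 0.505288 + 0.291508 + 0.494134 + 0.494134 + 0.445308 = 2.230372

H = 2.2304 bits/symbol


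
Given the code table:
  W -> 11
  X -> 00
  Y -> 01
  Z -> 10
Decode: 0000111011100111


Decoding:
00 -> X
00 -> X
11 -> W
10 -> Z
11 -> W
10 -> Z
01 -> Y
11 -> W


Result: XXWZWZYW


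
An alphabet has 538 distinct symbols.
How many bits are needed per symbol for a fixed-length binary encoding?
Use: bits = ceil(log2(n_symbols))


log2(538) = 9.0715
Bracket: 2^9 = 512 < 538 <= 2^10 = 1024
So ceil(log2(538)) = 10

bits = ceil(log2(538)) = ceil(9.0715) = 10 bits


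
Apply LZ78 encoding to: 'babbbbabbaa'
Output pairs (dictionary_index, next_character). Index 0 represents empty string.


LZ78 encoding steps:
Dictionary: {0: ''}
Step 1: w='' (idx 0), next='b' -> output (0, 'b'), add 'b' as idx 1
Step 2: w='' (idx 0), next='a' -> output (0, 'a'), add 'a' as idx 2
Step 3: w='b' (idx 1), next='b' -> output (1, 'b'), add 'bb' as idx 3
Step 4: w='bb' (idx 3), next='a' -> output (3, 'a'), add 'bba' as idx 4
Step 5: w='bba' (idx 4), next='a' -> output (4, 'a'), add 'bbaa' as idx 5


Encoded: [(0, 'b'), (0, 'a'), (1, 'b'), (3, 'a'), (4, 'a')]


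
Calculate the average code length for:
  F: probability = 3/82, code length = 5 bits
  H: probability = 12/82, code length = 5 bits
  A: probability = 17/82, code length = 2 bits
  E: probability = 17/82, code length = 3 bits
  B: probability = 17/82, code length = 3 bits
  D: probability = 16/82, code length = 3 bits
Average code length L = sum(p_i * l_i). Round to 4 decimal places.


Weighted contributions p_i * l_i:
  F: (3/82) * 5 = 15/82
  H: (12/82) * 5 = 60/82
  A: (17/82) * 2 = 34/82
  E: (17/82) * 3 = 51/82
  B: (17/82) * 3 = 51/82
  D: (16/82) * 3 = 48/82
Sum = (15 + 60 + 34 + 51 + 51 + 48)/82 = 259/82

L = 259/82 = 3.1585 bits/symbol


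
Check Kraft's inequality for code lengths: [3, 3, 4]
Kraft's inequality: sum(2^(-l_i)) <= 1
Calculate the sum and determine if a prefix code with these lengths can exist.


Sum = 2^(-3) + 2^(-3) + 2^(-4)
    = 0.125 + 0.125 + 0.0625
    = 5/16 = 0.3125
Since 0.3125 <= 1, Kraft's inequality IS satisfied.
A prefix code with these lengths CAN exist.

Kraft sum = 0.3125. Satisfied.


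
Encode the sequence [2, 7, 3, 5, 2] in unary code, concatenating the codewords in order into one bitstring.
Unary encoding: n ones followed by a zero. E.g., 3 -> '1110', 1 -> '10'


Encode each number as n ones followed by a terminating 0:
  2 -> 110 (3 bits)
  7 -> 11111110 (8 bits)
  3 -> 1110 (4 bits)
  5 -> 111110 (6 bits)
  2 -> 110 (3 bits)
Total length = 3 + 8 + 4 + 6 + 3 = 24 bits.

Unary([2, 7, 3, 5, 2]) = 110111111101110111110110 (24 bits)


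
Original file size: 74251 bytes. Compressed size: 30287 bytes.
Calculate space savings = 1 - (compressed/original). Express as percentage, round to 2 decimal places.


ratio = compressed/original = 30287/74251 = 0.4079
savings = 1 - ratio = 1 - 0.4079 = 0.5921
as a percentage: 0.5921 * 100 = 59.21%

Space savings = 1 - 30287/74251 = 59.21%


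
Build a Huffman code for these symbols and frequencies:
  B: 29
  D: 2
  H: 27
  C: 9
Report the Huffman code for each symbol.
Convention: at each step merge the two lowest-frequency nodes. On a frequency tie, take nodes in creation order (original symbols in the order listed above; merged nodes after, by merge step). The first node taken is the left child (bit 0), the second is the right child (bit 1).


Huffman tree construction:
Step 1: Merge D(2) + C(9) = 11
Step 2: Merge (D+C)(11) + H(27) = 38
Step 3: Merge B(29) + ((D+C)+H)(38) = 67
Read each symbol's code off the tree from the root (left child = 0, right child = 1).

Codes:
  B: 0 (length 1)
  D: 100 (length 3)
  H: 11 (length 2)
  C: 101 (length 3)
Average code length: 116/67 = 1.7313 bits/symbol


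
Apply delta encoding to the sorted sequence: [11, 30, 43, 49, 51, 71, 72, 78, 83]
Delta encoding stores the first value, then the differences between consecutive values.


First value: 11
Deltas:
  30 - 11 = 19
  43 - 30 = 13
  49 - 43 = 6
  51 - 49 = 2
  71 - 51 = 20
  72 - 71 = 1
  78 - 72 = 6
  83 - 78 = 5


Delta encoded: [11, 19, 13, 6, 2, 20, 1, 6, 5]


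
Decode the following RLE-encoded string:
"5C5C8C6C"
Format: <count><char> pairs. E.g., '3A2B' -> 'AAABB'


Expanding each <count><char> pair:
  5C -> 'CCCCC'
  5C -> 'CCCCC'
  8C -> 'CCCCCCCC'
  6C -> 'CCCCCC'

Decoded = CCCCCCCCCCCCCCCCCCCCCCCC


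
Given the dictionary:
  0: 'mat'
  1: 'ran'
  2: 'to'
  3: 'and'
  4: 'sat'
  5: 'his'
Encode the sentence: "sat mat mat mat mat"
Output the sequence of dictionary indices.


Look up each word in the dictionary:
  'sat' -> 4
  'mat' -> 0
  'mat' -> 0
  'mat' -> 0
  'mat' -> 0

Encoded: [4, 0, 0, 0, 0]


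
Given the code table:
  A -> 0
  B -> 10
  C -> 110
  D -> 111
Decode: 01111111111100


Decoding:
0 -> A
111 -> D
111 -> D
111 -> D
110 -> C
0 -> A


Result: ADDDCA


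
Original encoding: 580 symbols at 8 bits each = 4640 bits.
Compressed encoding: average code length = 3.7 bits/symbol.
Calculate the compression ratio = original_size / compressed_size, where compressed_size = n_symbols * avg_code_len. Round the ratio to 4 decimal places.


original_size = n_symbols * orig_bits = 580 * 8 = 4640 bits
compressed_size = n_symbols * avg_code_len = 580 * 3.7 = 2146.0 bits
ratio = original_size / compressed_size = 4640 / 2146.0 = 2.1622

Compression ratio = 2.1622


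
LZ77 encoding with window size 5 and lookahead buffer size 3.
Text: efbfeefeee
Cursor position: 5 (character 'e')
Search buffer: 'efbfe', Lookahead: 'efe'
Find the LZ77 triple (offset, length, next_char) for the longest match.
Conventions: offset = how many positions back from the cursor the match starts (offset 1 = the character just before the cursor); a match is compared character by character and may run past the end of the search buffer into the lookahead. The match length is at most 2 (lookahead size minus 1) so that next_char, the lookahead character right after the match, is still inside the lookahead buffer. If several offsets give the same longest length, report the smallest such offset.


Try each offset into the search buffer:
  offset=1 (pos 4, char 'e'): match length 1
  offset=2 (pos 3, char 'f'): match length 0
  offset=3 (pos 2, char 'b'): match length 0
  offset=4 (pos 1, char 'f'): match length 0
  offset=5 (pos 0, char 'e'): match length 2
Longest match has length 2 at offset 5.
next_char = character at position 5 + 2 = 7 -> 'e'

Best match: offset=5, length=2 (matching 'ef' starting at position 0)
LZ77 triple: (5, 2, 'e')


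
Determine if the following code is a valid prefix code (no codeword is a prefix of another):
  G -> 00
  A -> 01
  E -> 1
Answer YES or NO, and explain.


Checking each pair (does one codeword prefix another?):
  G='00' vs A='01': no prefix
  G='00' vs E='1': no prefix
  A='01' vs G='00': no prefix
  A='01' vs E='1': no prefix
  E='1' vs G='00': no prefix
  E='1' vs A='01': no prefix
No violation found over all pairs.

YES -- this is a valid prefix code. No codeword is a prefix of any other codeword.


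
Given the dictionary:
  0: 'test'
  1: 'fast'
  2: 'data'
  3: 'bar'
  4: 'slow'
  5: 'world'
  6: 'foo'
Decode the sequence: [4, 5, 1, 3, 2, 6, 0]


Look up each index in the dictionary:
  4 -> 'slow'
  5 -> 'world'
  1 -> 'fast'
  3 -> 'bar'
  2 -> 'data'
  6 -> 'foo'
  0 -> 'test'

Decoded: "slow world fast bar data foo test"


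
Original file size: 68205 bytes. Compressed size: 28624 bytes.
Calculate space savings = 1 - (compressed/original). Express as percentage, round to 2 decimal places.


ratio = compressed/original = 28624/68205 = 0.419676
savings = 1 - ratio = 1 - 0.419676 = 0.580324
as a percentage: 0.580324 * 100 = 58.03%

Space savings = 1 - 28624/68205 = 58.03%


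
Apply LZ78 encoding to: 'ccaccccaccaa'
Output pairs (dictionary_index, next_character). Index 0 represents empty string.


LZ78 encoding steps:
Dictionary: {0: ''}
Step 1: w='' (idx 0), next='c' -> output (0, 'c'), add 'c' as idx 1
Step 2: w='c' (idx 1), next='a' -> output (1, 'a'), add 'ca' as idx 2
Step 3: w='c' (idx 1), next='c' -> output (1, 'c'), add 'cc' as idx 3
Step 4: w='cc' (idx 3), next='a' -> output (3, 'a'), add 'cca' as idx 4
Step 5: w='cca' (idx 4), next='a' -> output (4, 'a'), add 'ccaa' as idx 5


Encoded: [(0, 'c'), (1, 'a'), (1, 'c'), (3, 'a'), (4, 'a')]


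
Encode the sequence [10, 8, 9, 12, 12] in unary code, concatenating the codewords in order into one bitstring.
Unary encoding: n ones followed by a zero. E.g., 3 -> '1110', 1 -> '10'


Encode each number as n ones followed by a terminating 0:
  10 -> 11111111110 (11 bits)
  8 -> 111111110 (9 bits)
  9 -> 1111111110 (10 bits)
  12 -> 1111111111110 (13 bits)
  12 -> 1111111111110 (13 bits)
Total length = 11 + 9 + 10 + 13 + 13 = 56 bits.

Unary([10, 8, 9, 12, 12]) = 11111111110111111110111111111011111111111101111111111110 (56 bits)


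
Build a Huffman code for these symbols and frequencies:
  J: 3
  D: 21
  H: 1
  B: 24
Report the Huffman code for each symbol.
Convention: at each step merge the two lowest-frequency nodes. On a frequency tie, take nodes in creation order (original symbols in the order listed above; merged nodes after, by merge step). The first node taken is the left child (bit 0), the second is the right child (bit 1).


Huffman tree construction:
Step 1: Merge H(1) + J(3) = 4
Step 2: Merge (H+J)(4) + D(21) = 25
Step 3: Merge B(24) + ((H+J)+D)(25) = 49
Read each symbol's code off the tree from the root (left child = 0, right child = 1).

Codes:
  J: 101 (length 3)
  D: 11 (length 2)
  H: 100 (length 3)
  B: 0 (length 1)
Average code length: 78/49 = 1.5918 bits/symbol


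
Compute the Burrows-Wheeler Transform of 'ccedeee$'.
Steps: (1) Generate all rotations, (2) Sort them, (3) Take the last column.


Rotations (sorted):
  0: $ccedeee -> last char: e
  1: ccedeee$ -> last char: $
  2: cedeee$c -> last char: c
  3: deee$cce -> last char: e
  4: e$ccedee -> last char: e
  5: edeee$cc -> last char: c
  6: ee$ccede -> last char: e
  7: eee$cced -> last char: d


BWT = e$ceeced


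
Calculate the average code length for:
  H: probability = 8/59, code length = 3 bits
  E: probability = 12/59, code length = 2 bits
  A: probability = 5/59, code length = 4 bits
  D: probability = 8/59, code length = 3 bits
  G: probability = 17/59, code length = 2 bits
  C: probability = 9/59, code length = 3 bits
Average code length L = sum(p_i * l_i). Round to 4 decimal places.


Weighted contributions p_i * l_i:
  H: (8/59) * 3 = 24/59
  E: (12/59) * 2 = 24/59
  A: (5/59) * 4 = 20/59
  D: (8/59) * 3 = 24/59
  G: (17/59) * 2 = 34/59
  C: (9/59) * 3 = 27/59
Sum = (24 + 24 + 20 + 24 + 34 + 27)/59 = 153/59

L = 153/59 = 2.5932 bits/symbol


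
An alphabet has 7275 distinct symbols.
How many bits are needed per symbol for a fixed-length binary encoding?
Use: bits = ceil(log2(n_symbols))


log2(7275) = 12.8287
Bracket: 2^12 = 4096 < 7275 <= 2^13 = 8192
So ceil(log2(7275)) = 13

bits = ceil(log2(7275)) = ceil(12.8287) = 13 bits


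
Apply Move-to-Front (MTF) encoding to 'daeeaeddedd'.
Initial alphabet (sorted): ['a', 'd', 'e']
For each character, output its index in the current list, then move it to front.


MTF encoding:
'd': index 1 in ['a', 'd', 'e'] -> ['d', 'a', 'e']
'a': index 1 in ['d', 'a', 'e'] -> ['a', 'd', 'e']
'e': index 2 in ['a', 'd', 'e'] -> ['e', 'a', 'd']
'e': index 0 in ['e', 'a', 'd'] -> ['e', 'a', 'd']
'a': index 1 in ['e', 'a', 'd'] -> ['a', 'e', 'd']
'e': index 1 in ['a', 'e', 'd'] -> ['e', 'a', 'd']
'd': index 2 in ['e', 'a', 'd'] -> ['d', 'e', 'a']
'd': index 0 in ['d', 'e', 'a'] -> ['d', 'e', 'a']
'e': index 1 in ['d', 'e', 'a'] -> ['e', 'd', 'a']
'd': index 1 in ['e', 'd', 'a'] -> ['d', 'e', 'a']
'd': index 0 in ['d', 'e', 'a'] -> ['d', 'e', 'a']


Output: [1, 1, 2, 0, 1, 1, 2, 0, 1, 1, 0]


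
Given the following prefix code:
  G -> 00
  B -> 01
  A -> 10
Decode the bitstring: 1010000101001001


Decoding step by step:
Bits 10 -> A
Bits 10 -> A
Bits 00 -> G
Bits 01 -> B
Bits 01 -> B
Bits 00 -> G
Bits 10 -> A
Bits 01 -> B


Decoded message: AAGBBGAB


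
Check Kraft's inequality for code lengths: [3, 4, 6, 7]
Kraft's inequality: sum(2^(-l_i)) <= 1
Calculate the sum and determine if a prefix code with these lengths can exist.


Sum = 2^(-3) + 2^(-4) + 2^(-6) + 2^(-7)
    = 0.125 + 0.0625 + 0.015625 + 0.0078125
    = 27/128 = 0.2109375
Since 0.2109375 <= 1, Kraft's inequality IS satisfied.
A prefix code with these lengths CAN exist.

Kraft sum = 0.2109375. Satisfied.


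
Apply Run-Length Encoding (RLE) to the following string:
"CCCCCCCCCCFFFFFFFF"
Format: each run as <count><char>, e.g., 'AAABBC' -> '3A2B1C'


Scanning runs left to right:
  i=0: run of 'C' x 10 -> '10C'
  i=10: run of 'F' x 8 -> '8F'

RLE = 10C8F


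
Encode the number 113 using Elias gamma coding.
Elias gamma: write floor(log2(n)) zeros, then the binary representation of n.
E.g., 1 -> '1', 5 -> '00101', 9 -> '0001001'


num_bits = floor(log2(113)) + 1 = 7
leading_zeros = num_bits - 1 = 6
binary(113) = 1110001

Elias gamma(113) = '000000' + '1110001' = 0000001110001 (13 bits)
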